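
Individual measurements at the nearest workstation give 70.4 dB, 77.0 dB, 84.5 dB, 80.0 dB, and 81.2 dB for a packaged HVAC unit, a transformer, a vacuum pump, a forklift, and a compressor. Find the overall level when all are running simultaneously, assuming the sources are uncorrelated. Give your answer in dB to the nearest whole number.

88 dB

Incoherent sources combine by intensity addition: L_total = 10·log₁₀(Σ 10^(L_i/10)).
Σ 10^(L/10) = 10^(70.4/10) + 10^(77.0/10) + 10^(84.5/10) + 10^(80.0/10) + 10^(81.2/10) = 5.747e+08.
L_total = 10·log₁₀(5.747e+08) = 87.59 dB.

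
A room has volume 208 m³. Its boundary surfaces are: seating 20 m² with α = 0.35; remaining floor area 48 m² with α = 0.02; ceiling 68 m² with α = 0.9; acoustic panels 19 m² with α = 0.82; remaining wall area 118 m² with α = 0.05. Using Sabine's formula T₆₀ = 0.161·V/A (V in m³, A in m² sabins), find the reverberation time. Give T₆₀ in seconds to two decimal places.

0.37 s

Total absorption A = 20·0.35 + 48·0.02 + 68·0.9 + 19·0.82 + 118·0.05 = 90.64 m² sabins.
T₆₀ = 0.161·V/A = 0.161·208/90.64 = 0.369 s.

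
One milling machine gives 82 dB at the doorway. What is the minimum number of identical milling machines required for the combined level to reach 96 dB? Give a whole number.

Need L₁ + 10·log₁₀ N ≥ 96, i.e. log₁₀ N ≥ 1.40.
N ≥ 10^(14.0/10) = 25.119, so N = 26.

26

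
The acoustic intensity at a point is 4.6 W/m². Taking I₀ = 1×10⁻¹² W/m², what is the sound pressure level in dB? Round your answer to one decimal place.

126.6 dB

I/I₀ = 4.6/10⁻¹² = 4.6×10^12, and L = 10·log₁₀(I/I₀).
L = 10·(0.6628 + 12) = 126.63 dB.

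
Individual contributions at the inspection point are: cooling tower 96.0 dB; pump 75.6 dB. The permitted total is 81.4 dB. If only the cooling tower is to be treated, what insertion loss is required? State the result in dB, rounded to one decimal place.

15.9 dB

The untreated sources together contribute 10^(75.6/10) = 3.631e+07, i.e. 75.60 dB.
The limit corresponds to 10^(81.4/10) = 1.380e+08; subtracting the fixed part leaves 1.017e+08 for the cooling tower, i.e. 80.07 dB.
So the cooling tower must be reduced from 96.0 to 80.07 dB: IL = 15.93 dB.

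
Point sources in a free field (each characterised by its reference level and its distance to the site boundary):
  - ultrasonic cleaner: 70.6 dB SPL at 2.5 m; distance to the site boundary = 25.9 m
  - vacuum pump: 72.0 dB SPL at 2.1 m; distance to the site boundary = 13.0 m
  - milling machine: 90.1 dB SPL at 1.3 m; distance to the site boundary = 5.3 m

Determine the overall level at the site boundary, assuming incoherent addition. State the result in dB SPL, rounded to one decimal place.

First find each source's level at the receiver (point-source: −20·log₁₀(r/r_ref)), then combine on an intensity basis.
ultrasonic cleaner: 70.6 − 20·log₁₀(25.9/2.5) = 70.6 − 20.31 = 50.29 dB SPL.
vacuum pump: 72.0 − 20·log₁₀(13.0/2.1) = 72.0 − 15.83 = 56.17 dB SPL.
milling machine: 90.1 − 20·log₁₀(5.3/1.3) = 90.1 − 12.21 = 77.89 dB SPL.
Σ 10^(L/10) = 6.209e+07 → L_total = 10·log₁₀(6.209e+07) = 77.93 dB SPL.

77.9 dB SPL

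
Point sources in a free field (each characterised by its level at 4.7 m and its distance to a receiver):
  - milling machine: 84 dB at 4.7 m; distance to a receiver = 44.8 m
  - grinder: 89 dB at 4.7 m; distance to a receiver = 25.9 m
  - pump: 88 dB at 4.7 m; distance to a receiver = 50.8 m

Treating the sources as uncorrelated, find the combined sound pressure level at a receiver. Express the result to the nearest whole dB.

Propagate each source to the receiver with L = L_ref − 20·log₁₀(r/r_ref), then add intensities.
milling machine: 84 − 20·log₁₀(44.8/4.7) = 84 − 19.58 = 64.42 dB.
grinder: 89 − 20·log₁₀(25.9/4.7) = 89 − 14.82 = 74.18 dB.
pump: 88 − 20·log₁₀(50.8/4.7) = 88 − 20.68 = 67.32 dB.
Σ 10^(L/10) = 3.432e+07 → L_total = 10·log₁₀(3.432e+07) = 75.36 dB.

75 dB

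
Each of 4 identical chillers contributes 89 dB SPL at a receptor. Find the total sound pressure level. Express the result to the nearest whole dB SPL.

N identical incoherent sources raise the level by 10·log₁₀ N.
L_total = 89 + 10·log₁₀(4) = 89 + 6.021 = 95.02 dB SPL.

95 dB SPL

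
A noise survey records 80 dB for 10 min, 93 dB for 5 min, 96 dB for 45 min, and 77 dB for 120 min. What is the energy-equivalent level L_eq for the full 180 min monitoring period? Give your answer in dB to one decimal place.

L_eq = 10·log₁₀[(1/T)·Σ tᵢ·10^(Lᵢ/10)] with T = 180 min.
Σ tᵢ·10^(Lᵢ/10) = 10·10^(80/10) + 5·10^(93/10) + 45·10^(96/10) + 120·10^(77/10) = 1.961e+11.
L_eq = 10·log₁₀(1.961e+11/180) = 90.37 dB.

90.4 dB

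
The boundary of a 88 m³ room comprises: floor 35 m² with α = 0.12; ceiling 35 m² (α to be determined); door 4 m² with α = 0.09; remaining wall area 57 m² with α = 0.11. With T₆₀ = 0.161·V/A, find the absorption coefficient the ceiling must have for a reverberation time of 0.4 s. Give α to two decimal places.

Required total absorption A = 0.161·88/0.4 = 35.42 m².
Absorption from the other surfaces = 35·0.12 + 4·0.09 + 57·0.11 = 10.83 m², so the ceiling must supply 24.59 m² over 35 m².
α = 24.59/35 = 0.703.

0.70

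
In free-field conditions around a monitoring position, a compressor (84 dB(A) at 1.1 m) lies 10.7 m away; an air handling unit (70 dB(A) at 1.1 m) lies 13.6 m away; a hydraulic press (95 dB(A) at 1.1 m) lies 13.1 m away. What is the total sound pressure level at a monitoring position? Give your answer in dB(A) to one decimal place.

74.0 dB(A)

First find each source's level at the receiver (point-source: −20·log₁₀(r/r_ref)), then combine on an intensity basis.
compressor: 84 − 20·log₁₀(10.7/1.1) = 84 − 19.76 = 64.24 dB(A).
air handling unit: 70 − 20·log₁₀(13.6/1.1) = 70 − 21.84 = 48.16 dB(A).
hydraulic press: 95 − 20·log₁₀(13.1/1.1) = 95 − 21.52 = 73.48 dB(A).
Σ 10^(L/10) = 2.502e+07 → L_total = 10·log₁₀(2.502e+07) = 73.98 dB(A).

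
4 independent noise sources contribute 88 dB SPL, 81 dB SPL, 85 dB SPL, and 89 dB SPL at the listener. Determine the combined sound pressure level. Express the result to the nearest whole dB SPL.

93 dB SPL

Incoherent sources combine by intensity addition: L_total = 10·log₁₀(Σ 10^(L_i/10)).
Σ 10^(L/10) = 10^(88/10) + 10^(81/10) + 10^(85/10) + 10^(89/10) = 1.867e+09.
L_total = 10·log₁₀(1.867e+09) = 92.71 dB SPL.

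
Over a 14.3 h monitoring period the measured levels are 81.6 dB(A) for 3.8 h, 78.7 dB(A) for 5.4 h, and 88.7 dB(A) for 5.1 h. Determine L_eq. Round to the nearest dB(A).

L_eq = 10·log₁₀[(1/T)·Σ tᵢ·10^(Lᵢ/10)] with T = 14.3 h.
Σ tᵢ·10^(Lᵢ/10) = 3.8·10^(81.6/10) + 5.4·10^(78.7/10) + 5.1·10^(88.7/10) = 4.730e+09.
L_eq = 10·log₁₀(4.730e+09/14.3) = 85.20 dB(A).

85 dB(A)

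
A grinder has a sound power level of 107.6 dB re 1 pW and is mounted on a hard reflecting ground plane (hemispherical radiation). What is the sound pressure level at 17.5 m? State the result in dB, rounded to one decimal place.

74.8 dB

The power spreads over a hemisphere of area 2π·r², so L_p = L_w − 10·log₁₀(2π·r²).
2π·r² = 1924 m², 10·log₁₀ of that is 32.843 dB.
L_p = 107.6 − 32.843 = 74.76 dB.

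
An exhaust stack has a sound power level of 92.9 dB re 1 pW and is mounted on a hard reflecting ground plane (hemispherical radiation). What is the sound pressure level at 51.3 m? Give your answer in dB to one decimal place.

50.7 dB

The power spreads over a hemisphere of area 2π·r², so L_p = L_w − 10·log₁₀(2π·r²).
2π·r² = 1.654e+04 m², 10·log₁₀ of that is 42.184 dB.
L_p = 92.9 − 42.184 = 50.72 dB.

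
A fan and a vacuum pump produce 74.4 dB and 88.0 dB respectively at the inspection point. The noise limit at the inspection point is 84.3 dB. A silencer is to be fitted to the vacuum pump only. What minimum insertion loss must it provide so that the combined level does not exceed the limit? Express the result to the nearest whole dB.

Fixed contribution from the other source: Σ 10^(L/10) = 10^(74.4/10) = 2.754e+07 (74.40 dB).
The limit corresponds to 10^(84.3/10) = 2.692e+08; subtracting the fixed part leaves 2.416e+08 for the vacuum pump, i.e. 83.83 dB.
So the vacuum pump must be reduced from 88.0 to 83.83 dB: IL = 4.17 dB.

4 dB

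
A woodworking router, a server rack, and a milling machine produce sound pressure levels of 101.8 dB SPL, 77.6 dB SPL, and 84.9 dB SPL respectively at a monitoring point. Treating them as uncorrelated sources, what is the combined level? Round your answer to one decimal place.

101.9 dB SPL

Incoherent sources combine by intensity addition: L_total = 10·log₁₀(Σ 10^(L_i/10)).
Σ 10^(L/10) = 10^(101.8/10) + 10^(77.6/10) + 10^(84.9/10) = 1.550e+10.
L_total = 10·log₁₀(1.550e+10) = 101.90 dB SPL.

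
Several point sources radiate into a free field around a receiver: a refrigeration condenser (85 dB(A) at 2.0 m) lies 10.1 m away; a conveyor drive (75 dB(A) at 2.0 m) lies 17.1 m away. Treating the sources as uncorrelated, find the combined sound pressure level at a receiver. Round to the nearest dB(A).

Propagate each source to the receiver with L = L_ref − 20·log₁₀(r/r_ref), then add intensities.
refrigeration condenser: 85 − 20·log₁₀(10.1/2.0) = 85 − 14.07 = 70.93 dB(A).
conveyor drive: 75 − 20·log₁₀(17.1/2.0) = 75 − 18.64 = 56.36 dB(A).
Σ 10^(L/10) = 1.283e+07 → L_total = 10·log₁₀(1.283e+07) = 71.08 dB(A).

71 dB(A)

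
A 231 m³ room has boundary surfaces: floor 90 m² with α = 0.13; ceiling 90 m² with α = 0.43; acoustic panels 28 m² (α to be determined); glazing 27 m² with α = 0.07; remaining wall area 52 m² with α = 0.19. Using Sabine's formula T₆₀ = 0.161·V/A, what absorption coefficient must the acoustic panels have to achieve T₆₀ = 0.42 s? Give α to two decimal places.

From T₆₀ = 0.161·V/A, the target T₆₀ = 0.42 s needs A = 0.161·231/0.42 = 88.55 m².
Absorption from the other surfaces = 90·0.13 + 90·0.43 + 27·0.07 + 52·0.19 = 62.17 m², so the acoustic panels must supply 26.38 m² over 28 m².
α = 26.38/28 = 0.942.

0.94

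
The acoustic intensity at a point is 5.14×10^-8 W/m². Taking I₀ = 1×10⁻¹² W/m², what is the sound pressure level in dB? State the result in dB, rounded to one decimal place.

47.1 dB

Dividing by I₀ shifts the exponent by 12: I/I₀ = 5.14×10^4.
L = 10·(0.7110 + 4) = 47.11 dB.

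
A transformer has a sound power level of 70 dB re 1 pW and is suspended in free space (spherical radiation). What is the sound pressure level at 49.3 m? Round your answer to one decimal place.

25.2 dB

The power spreads over a sphere of area 4π·r², so L_p = L_w − 10·log₁₀(4π·r²).
4π·r² = 3.054e+04 m², 10·log₁₀ of that is 44.849 dB.
L_p = 70 − 44.849 = 25.15 dB.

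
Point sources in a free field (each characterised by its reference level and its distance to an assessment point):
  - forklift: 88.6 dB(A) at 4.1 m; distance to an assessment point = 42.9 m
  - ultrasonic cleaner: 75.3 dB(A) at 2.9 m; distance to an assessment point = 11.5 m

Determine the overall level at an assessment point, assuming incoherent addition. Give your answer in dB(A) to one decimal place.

First find each source's level at the receiver (point-source: −20·log₁₀(r/r_ref)), then combine on an intensity basis.
forklift: 88.6 − 20·log₁₀(42.9/4.1) = 88.6 − 20.39 = 68.21 dB(A).
ultrasonic cleaner: 75.3 − 20·log₁₀(11.5/2.9) = 75.3 − 11.97 = 63.33 dB(A).
Σ 10^(L/10) = 8.772e+06 → L_total = 10·log₁₀(8.772e+06) = 69.43 dB(A).

69.4 dB(A)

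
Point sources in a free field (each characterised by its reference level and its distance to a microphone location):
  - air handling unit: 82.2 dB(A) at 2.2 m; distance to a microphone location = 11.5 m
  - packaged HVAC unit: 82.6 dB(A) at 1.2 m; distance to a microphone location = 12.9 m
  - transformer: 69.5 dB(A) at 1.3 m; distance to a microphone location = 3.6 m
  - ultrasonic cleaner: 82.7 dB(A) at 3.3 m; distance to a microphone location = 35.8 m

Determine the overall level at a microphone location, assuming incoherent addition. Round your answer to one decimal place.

70.2 dB(A)

Propagate each source to the receiver with L = L_ref − 20·log₁₀(r/r_ref), then add intensities.
air handling unit: 82.2 − 20·log₁₀(11.5/2.2) = 82.2 − 14.37 = 67.83 dB(A).
packaged HVAC unit: 82.6 − 20·log₁₀(12.9/1.2) = 82.6 − 20.63 = 61.97 dB(A).
transformer: 69.5 − 20·log₁₀(3.6/1.3) = 69.5 − 8.85 = 60.65 dB(A).
ultrasonic cleaner: 82.7 − 20·log₁₀(35.8/3.3) = 82.7 − 20.71 = 61.99 dB(A).
Σ 10^(L/10) = 1.039e+07 → L_total = 10·log₁₀(1.039e+07) = 70.17 dB(A).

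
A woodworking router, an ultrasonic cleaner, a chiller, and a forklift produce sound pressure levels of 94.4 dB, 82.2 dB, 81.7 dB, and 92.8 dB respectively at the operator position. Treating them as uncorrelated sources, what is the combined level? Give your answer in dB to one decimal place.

97.0 dB

Incoherent sources combine by intensity addition: L_total = 10·log₁₀(Σ 10^(L_i/10)).
Σ 10^(L/10) = 10^(94.4/10) + 10^(82.2/10) + 10^(81.7/10) + 10^(92.8/10) = 4.974e+09.
L_total = 10·log₁₀(4.974e+09) = 96.97 dB.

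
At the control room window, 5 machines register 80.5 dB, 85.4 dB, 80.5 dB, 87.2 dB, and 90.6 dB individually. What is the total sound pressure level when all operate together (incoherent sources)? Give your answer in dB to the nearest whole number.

94 dB

For uncorrelated sources the intensities add, so convert each level to linear form, sum, and take 10·log₁₀ of the total.
Σ 10^(L/10) = 10^(80.5/10) + 10^(85.4/10) + 10^(80.5/10) + 10^(87.2/10) + 10^(90.6/10) = 2.244e+09.
L_total = 10·log₁₀(2.244e+09) = 93.51 dB.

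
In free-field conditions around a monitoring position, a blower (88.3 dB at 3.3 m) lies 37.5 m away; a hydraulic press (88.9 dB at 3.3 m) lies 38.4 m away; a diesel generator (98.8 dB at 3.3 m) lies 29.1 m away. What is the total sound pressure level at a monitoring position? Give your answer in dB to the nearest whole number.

Apply inverse-square spreading to bring every level to the receiver, then sum 10^(L/10).
blower: 88.3 − 20·log₁₀(37.5/3.3) = 88.3 − 21.11 = 67.19 dB.
hydraulic press: 88.9 − 20·log₁₀(38.4/3.3) = 88.9 − 21.32 = 67.58 dB.
diesel generator: 98.8 − 20·log₁₀(29.1/3.3) = 98.8 − 18.91 = 79.89 dB.
Σ 10^(L/10) = 1.085e+08 → L_total = 10·log₁₀(1.085e+08) = 80.36 dB.

80 dB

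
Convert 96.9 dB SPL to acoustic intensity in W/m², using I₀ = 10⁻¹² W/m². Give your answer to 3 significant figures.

0.00490 W/m²

I = I₀·10^(L/10) = 10⁻¹² × 10^(96.9/10) = 10^(-2.310).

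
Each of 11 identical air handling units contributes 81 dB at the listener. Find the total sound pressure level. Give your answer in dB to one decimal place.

91.4 dB

N identical incoherent sources raise the level by 10·log₁₀ N.
L_total = 81 + 10·log₁₀(11) = 81 + 10.414 = 91.41 dB.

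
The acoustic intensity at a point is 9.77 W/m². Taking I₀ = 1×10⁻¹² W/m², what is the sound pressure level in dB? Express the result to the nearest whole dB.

I/I₀ = 9.77/10⁻¹² = 9.77×10^12, and L = 10·log₁₀(I/I₀).
L = 10·(0.9899 + 12) = 129.90 dB.

130 dB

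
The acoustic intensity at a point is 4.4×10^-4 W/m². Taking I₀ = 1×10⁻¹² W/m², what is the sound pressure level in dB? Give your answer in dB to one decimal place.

86.4 dB

I/I₀ = 4.4×10^-4/10⁻¹² = 4.4×10^8, and L = 10·log₁₀(I/I₀).
L = 10·(0.6435 + 8) = 86.43 dB.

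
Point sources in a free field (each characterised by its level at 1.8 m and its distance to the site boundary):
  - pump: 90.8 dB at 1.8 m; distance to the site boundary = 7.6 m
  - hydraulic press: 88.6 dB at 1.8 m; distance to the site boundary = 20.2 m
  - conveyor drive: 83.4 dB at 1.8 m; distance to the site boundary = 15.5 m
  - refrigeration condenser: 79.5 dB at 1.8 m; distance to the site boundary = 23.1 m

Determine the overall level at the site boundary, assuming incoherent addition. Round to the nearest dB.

First find each source's level at the receiver (point-source: −20·log₁₀(r/r_ref)), then combine on an intensity basis.
pump: 90.8 − 20·log₁₀(7.6/1.8) = 90.8 − 12.51 = 78.29 dB.
hydraulic press: 88.6 − 20·log₁₀(20.2/1.8) = 88.6 − 21.00 = 67.60 dB.
conveyor drive: 83.4 − 20·log₁₀(15.5/1.8) = 83.4 − 18.70 = 64.70 dB.
refrigeration condenser: 79.5 − 20·log₁₀(23.1/1.8) = 79.5 − 22.17 = 57.33 dB.
Σ 10^(L/10) = 7.668e+07 → L_total = 10·log₁₀(7.668e+07) = 78.85 dB.

79 dB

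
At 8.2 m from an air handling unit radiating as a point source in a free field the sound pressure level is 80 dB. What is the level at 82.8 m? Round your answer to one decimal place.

Spherical spreading from a point source gives a 20·log₁₀(r₂/r₁) drop.
L₂ = 80 − 20·log₁₀(82.8/8.2) = 80 − 20.084 = 59.92 dB.

59.9 dB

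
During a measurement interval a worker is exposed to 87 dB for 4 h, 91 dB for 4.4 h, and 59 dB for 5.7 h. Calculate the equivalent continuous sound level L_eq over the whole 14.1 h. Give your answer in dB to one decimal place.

Weight each interval's intensity by its duration and average over T = 14.1 h:
Σ tᵢ·10^(Lᵢ/10) = 4·10^(87/10) + 4.4·10^(91/10) + 5.7·10^(59/10) = 7.549e+09.
L_eq = 10·log₁₀(7.549e+09/14.1) = 87.29 dB.

87.3 dB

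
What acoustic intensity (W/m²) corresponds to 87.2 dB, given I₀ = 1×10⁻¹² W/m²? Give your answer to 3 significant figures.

0.000525 W/m²

I = I₀·10^(L/10) = 10⁻¹² × 10^(87.2/10) = 10^(-3.280).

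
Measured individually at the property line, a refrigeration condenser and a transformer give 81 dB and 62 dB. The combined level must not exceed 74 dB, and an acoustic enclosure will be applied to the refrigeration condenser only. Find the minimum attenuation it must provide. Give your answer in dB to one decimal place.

7.3 dB

Everything except the refrigeration condenser sums to 10^(62/10) = 1.585e+06 in linear terms, 62.00 dB.
To meet 74 dB overall, the treated refrigeration condenser may contribute at most 10^(74/10) − 1.585e+06 = 2.353e+07, i.e. 73.72 dB.
Required insertion loss = 81 − 73.72 = 7.28 dB.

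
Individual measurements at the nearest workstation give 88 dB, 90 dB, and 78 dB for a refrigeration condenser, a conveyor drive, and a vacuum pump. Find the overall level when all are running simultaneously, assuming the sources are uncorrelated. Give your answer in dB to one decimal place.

For uncorrelated sources the intensities add, so convert each level to linear form, sum, and take 10·log₁₀ of the total.
Σ 10^(L/10) = 10^(88/10) + 10^(90/10) + 10^(78/10) = 1.694e+09.
L_total = 10·log₁₀(1.694e+09) = 92.29 dB.

92.3 dB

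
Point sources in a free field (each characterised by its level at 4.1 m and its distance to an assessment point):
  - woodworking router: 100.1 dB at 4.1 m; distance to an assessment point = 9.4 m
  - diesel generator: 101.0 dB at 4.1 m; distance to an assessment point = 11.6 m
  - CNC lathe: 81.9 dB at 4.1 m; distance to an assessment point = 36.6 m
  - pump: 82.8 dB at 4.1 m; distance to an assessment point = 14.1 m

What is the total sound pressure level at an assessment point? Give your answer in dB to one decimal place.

Propagate each source to the receiver with L = L_ref − 20·log₁₀(r/r_ref), then add intensities.
woodworking router: 100.1 − 20·log₁₀(9.4/4.1) = 100.1 − 7.21 = 92.89 dB.
diesel generator: 101.0 − 20·log₁₀(11.6/4.1) = 101.0 − 9.03 = 91.97 dB.
CNC lathe: 81.9 − 20·log₁₀(36.6/4.1) = 81.9 − 19.01 = 62.89 dB.
pump: 82.8 − 20·log₁₀(14.1/4.1) = 82.8 − 10.73 = 72.07 dB.
Σ 10^(L/10) = 3.538e+09 → L_total = 10·log₁₀(3.538e+09) = 95.49 dB.

95.5 dB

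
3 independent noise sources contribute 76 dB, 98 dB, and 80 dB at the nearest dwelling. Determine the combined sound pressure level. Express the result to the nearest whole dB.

Incoherent sources combine by intensity addition: L_total = 10·log₁₀(Σ 10^(L_i/10)).
Σ 10^(L/10) = 10^(76/10) + 10^(98/10) + 10^(80/10) = 6.449e+09.
L_total = 10·log₁₀(6.449e+09) = 98.10 dB.

98 dB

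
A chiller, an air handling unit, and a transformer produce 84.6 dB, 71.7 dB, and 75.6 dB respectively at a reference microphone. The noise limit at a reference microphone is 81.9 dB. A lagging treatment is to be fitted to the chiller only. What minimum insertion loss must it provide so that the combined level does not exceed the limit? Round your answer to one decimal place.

4.4 dB

The untreated sources together contribute 10^(71.7/10) + 10^(75.6/10) = 5.110e+07, i.e. 77.08 dB.
The limit corresponds to 10^(81.9/10) = 1.549e+08; subtracting the fixed part leaves 1.038e+08 for the chiller, i.e. 80.16 dB.
Required insertion loss = 84.6 − 80.16 = 4.44 dB.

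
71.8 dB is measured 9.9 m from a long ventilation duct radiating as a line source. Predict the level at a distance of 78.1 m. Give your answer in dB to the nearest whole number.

63 dB

Line-source attenuation: ΔL = 10·log₁₀(r₂/r₁) = 10·log₁₀(78.1/9.9) = 8.970 dB.
L₂ = 71.8 − 10·log₁₀(78.1/9.9) = 71.8 − 8.970 = 62.83 dB.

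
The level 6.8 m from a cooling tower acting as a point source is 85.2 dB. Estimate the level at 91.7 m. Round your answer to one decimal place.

For a point source, L₂ = L₁ − 20·log₁₀(r₂/r₁).
L₂ = 85.2 − 20·log₁₀(91.7/6.8) = 85.2 − 22.597 = 62.60 dB.

62.6 dB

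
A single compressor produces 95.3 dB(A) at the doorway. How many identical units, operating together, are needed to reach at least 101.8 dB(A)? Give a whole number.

N identical sources give L₁ + 10·log₁₀ N, so require 10·log₁₀ N ≥ 101.8 − 95.3 = 6.5 dB.
N ≥ 10^(6.5/10) = 4.467, so N = 5.

5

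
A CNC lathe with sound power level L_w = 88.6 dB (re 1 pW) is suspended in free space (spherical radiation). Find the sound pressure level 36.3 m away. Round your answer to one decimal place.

The power spreads over a sphere of area 4π·r², so L_p = L_w − 10·log₁₀(4π·r²).
4π·r² = 1.656e+04 m², 10·log₁₀ of that is 42.190 dB.
L_p = 88.6 − 42.190 = 46.41 dB.

46.4 dB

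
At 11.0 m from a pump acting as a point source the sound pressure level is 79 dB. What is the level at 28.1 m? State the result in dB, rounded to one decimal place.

Point-source attenuation: ΔL = 20·log₁₀(r₂/r₁) = 20·log₁₀(28.1/11.0) = 8.146 dB.
L₂ = 79 − 20·log₁₀(28.1/11.0) = 79 − 8.146 = 70.85 dB.

70.9 dB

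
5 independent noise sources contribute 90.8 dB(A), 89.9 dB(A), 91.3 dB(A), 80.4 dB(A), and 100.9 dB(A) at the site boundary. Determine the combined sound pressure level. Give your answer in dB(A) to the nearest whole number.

Incoherent sources combine by intensity addition: L_total = 10·log₁₀(Σ 10^(L_i/10)).
Σ 10^(L/10) = 10^(90.8/10) + 10^(89.9/10) + 10^(91.3/10) + 10^(80.4/10) + 10^(100.9/10) = 1.594e+10.
L_total = 10·log₁₀(1.594e+10) = 102.03 dB(A).

102 dB(A)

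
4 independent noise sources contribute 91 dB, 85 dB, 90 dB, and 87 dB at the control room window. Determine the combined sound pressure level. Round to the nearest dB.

95 dB

For uncorrelated sources the intensities add, so convert each level to linear form, sum, and take 10·log₁₀ of the total.
Σ 10^(L/10) = 10^(91/10) + 10^(85/10) + 10^(90/10) + 10^(87/10) = 3.076e+09.
L_total = 10·log₁₀(3.076e+09) = 94.88 dB.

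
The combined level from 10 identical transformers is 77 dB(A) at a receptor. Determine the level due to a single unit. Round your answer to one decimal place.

67.0 dB(A)

For N identical incoherent sources L_total = L₁ + 10·log₁₀ N, so L₁ = 77 − 10·log₁₀(10) = 77 − 10.000.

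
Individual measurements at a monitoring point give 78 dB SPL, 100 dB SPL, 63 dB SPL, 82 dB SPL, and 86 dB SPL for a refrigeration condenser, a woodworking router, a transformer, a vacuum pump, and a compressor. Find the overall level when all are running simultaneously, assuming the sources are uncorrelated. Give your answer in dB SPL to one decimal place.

100.3 dB SPL

Incoherent sources combine by intensity addition: L_total = 10·log₁₀(Σ 10^(L_i/10)).
Σ 10^(L/10) = 10^(78/10) + 10^(100/10) + 10^(63/10) + 10^(82/10) + 10^(86/10) = 1.062e+10.
L_total = 10·log₁₀(1.062e+10) = 100.26 dB SPL.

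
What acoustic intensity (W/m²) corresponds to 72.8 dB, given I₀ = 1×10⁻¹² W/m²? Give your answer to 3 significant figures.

I = I₀·10^(L/10) = 10⁻¹² × 10^(72.8/10) = 10^(-4.720).

1.91e-05 W/m²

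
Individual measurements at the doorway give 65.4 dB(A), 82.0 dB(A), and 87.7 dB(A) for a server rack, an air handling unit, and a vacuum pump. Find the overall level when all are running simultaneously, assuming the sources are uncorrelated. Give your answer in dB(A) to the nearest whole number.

89 dB(A)

Incoherent sources combine by intensity addition: L_total = 10·log₁₀(Σ 10^(L_i/10)).
Σ 10^(L/10) = 10^(65.4/10) + 10^(82.0/10) + 10^(87.7/10) = 7.508e+08.
L_total = 10·log₁₀(7.508e+08) = 88.76 dB(A).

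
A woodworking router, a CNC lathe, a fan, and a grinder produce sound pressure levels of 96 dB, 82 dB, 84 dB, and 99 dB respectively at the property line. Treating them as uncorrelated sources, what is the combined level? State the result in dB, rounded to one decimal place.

Incoherent sources combine by intensity addition: L_total = 10·log₁₀(Σ 10^(L_i/10)).
Σ 10^(L/10) = 10^(96/10) + 10^(82/10) + 10^(84/10) + 10^(99/10) = 1.233e+10.
L_total = 10·log₁₀(1.233e+10) = 100.91 dB.

100.9 dB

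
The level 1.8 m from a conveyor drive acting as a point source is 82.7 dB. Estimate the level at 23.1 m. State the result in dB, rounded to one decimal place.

Point-source attenuation: ΔL = 20·log₁₀(r₂/r₁) = 20·log₁₀(23.1/1.8) = 22.167 dB.
L₂ = 82.7 − 20·log₁₀(23.1/1.8) = 82.7 − 22.167 = 60.53 dB.

60.5 dB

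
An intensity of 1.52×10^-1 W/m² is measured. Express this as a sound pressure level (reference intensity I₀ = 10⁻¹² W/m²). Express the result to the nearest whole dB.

Dividing by I₀ shifts the exponent by 12: I/I₀ = 1.52×10^11.
L = 10·(0.1818 + 11) = 111.82 dB.

112 dB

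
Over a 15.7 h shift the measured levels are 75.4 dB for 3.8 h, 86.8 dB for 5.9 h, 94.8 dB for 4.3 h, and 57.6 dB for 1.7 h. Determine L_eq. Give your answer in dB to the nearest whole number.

The energy average is taken in the linear domain: L_eq = 10·log₁₀[(Σ tᵢ·10^(Lᵢ/10))/T], T = 15.7 h.
Σ tᵢ·10^(Lᵢ/10) = 3.8·10^(75.4/10) + 5.9·10^(86.8/10) + 4.3·10^(94.8/10) + 1.7·10^(57.6/10) = 1.594e+10.
L_eq = 10·log₁₀(1.594e+10/15.7) = 90.07 dB.

90 dB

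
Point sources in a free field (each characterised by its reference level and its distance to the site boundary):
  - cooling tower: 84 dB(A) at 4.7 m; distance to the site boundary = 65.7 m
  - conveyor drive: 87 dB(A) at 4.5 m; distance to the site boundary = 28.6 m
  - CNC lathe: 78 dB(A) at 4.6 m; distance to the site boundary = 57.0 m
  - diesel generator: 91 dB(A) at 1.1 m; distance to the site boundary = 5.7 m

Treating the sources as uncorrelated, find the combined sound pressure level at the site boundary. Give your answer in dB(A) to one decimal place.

77.9 dB(A)

Propagate each source to the receiver with L = L_ref − 20·log₁₀(r/r_ref), then add intensities.
cooling tower: 84 − 20·log₁₀(65.7/4.7) = 84 − 22.91 = 61.09 dB(A).
conveyor drive: 87 − 20·log₁₀(28.6/4.5) = 87 − 16.06 = 70.94 dB(A).
CNC lathe: 78 − 20·log₁₀(57.0/4.6) = 78 − 21.86 = 56.14 dB(A).
diesel generator: 91 − 20·log₁₀(5.7/1.1) = 91 − 14.29 = 76.71 dB(A).
Σ 10^(L/10) = 6.099e+07 → L_total = 10·log₁₀(6.099e+07) = 77.85 dB(A).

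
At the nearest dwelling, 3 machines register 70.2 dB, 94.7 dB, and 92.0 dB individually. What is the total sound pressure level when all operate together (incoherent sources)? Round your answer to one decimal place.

Incoherent sources combine by intensity addition: L_total = 10·log₁₀(Σ 10^(L_i/10)).
Σ 10^(L/10) = 10^(70.2/10) + 10^(94.7/10) + 10^(92.0/10) = 4.547e+09.
L_total = 10·log₁₀(4.547e+09) = 96.58 dB.

96.6 dB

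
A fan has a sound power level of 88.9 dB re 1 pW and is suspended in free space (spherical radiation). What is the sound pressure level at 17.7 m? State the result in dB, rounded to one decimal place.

52.9 dB

Free-field spherical radiation: L_p = L_w − 10·log₁₀(4π·r²), r = 17.7 m.
4π·r² = 3937 m², 10·log₁₀ of that is 35.952 dB.
L_p = 88.9 − 35.952 = 52.95 dB.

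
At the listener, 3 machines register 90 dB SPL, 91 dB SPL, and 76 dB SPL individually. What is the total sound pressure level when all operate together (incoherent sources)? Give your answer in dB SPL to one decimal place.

93.6 dB SPL

Incoherent sources combine by intensity addition: L_total = 10·log₁₀(Σ 10^(L_i/10)).
Σ 10^(L/10) = 10^(90/10) + 10^(91/10) + 10^(76/10) = 2.299e+09.
L_total = 10·log₁₀(2.299e+09) = 93.61 dB SPL.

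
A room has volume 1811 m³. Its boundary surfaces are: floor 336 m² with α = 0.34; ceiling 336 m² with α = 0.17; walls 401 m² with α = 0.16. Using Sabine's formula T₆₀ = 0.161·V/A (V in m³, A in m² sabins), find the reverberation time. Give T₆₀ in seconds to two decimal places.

1.24 s

Total absorption A = 336·0.34 + 336·0.17 + 401·0.16 = 235.52 m² sabins.
T₆₀ = 0.161·V/A = 0.161·1811/235.52 = 1.238 s.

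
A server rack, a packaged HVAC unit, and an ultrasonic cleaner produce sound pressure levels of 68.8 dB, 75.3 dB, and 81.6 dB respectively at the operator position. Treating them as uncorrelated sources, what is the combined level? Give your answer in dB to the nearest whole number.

83 dB

Incoherent sources combine by intensity addition: L_total = 10·log₁₀(Σ 10^(L_i/10)).
Σ 10^(L/10) = 10^(68.8/10) + 10^(75.3/10) + 10^(81.6/10) = 1.860e+08.
L_total = 10·log₁₀(1.860e+08) = 82.70 dB.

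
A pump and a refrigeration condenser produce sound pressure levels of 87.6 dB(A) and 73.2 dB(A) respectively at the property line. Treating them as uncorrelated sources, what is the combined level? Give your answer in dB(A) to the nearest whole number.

For uncorrelated sources the intensities add, so convert each level to linear form, sum, and take 10·log₁₀ of the total.
Σ 10^(L/10) = 10^(87.6/10) + 10^(73.2/10) = 5.963e+08.
L_total = 10·log₁₀(5.963e+08) = 87.75 dB(A).

88 dB(A)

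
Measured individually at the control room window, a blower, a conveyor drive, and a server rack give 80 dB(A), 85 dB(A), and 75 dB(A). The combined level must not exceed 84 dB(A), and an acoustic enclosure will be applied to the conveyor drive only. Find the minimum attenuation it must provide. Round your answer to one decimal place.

4.2 dB

Everything except the conveyor drive sums to 10^(80/10) + 10^(75/10) = 1.316e+08 in linear terms, 81.19 dB(A).
The limit corresponds to 10^(84/10) = 2.512e+08; subtracting the fixed part leaves 1.196e+08 for the conveyor drive, i.e. 80.78 dB(A).
Required insertion loss = 85 − 80.78 = 4.22 dB.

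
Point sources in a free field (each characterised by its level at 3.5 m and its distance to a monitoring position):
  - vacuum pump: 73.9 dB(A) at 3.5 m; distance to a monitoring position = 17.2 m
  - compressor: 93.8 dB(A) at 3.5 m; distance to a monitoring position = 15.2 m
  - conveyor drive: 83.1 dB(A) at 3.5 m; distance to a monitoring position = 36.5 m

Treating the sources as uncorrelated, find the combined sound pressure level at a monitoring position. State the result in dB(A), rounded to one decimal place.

Propagate each source to the receiver with L = L_ref − 20·log₁₀(r/r_ref), then add intensities.
vacuum pump: 73.9 − 20·log₁₀(17.2/3.5) = 73.9 − 13.83 = 60.07 dB(A).
compressor: 93.8 − 20·log₁₀(15.2/3.5) = 93.8 − 12.76 = 81.04 dB(A).
conveyor drive: 83.1 − 20·log₁₀(36.5/3.5) = 83.1 − 20.36 = 62.74 dB(A).
Σ 10^(L/10) = 1.301e+08 → L_total = 10·log₁₀(1.301e+08) = 81.14 dB(A).

81.1 dB(A)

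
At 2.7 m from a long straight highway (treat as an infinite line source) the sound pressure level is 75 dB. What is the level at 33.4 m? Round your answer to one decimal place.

64.1 dB

Cylindrical spreading from a line source gives a 10·log₁₀(r₂/r₁) drop.
L₂ = 75 − 10·log₁₀(33.4/2.7) = 75 − 10.924 = 64.08 dB.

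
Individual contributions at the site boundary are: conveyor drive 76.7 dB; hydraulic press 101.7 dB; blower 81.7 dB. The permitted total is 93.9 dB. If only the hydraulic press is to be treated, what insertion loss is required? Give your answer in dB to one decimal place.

8.2 dB

Fixed contribution from the other sources: Σ 10^(L/10) = 10^(76.7/10) + 10^(81.7/10) = 1.947e+08 (82.89 dB).
The limit corresponds to 10^(93.9/10) = 2.455e+09; subtracting the fixed part leaves 2.260e+09 for the hydraulic press, i.e. 93.54 dB.
So the hydraulic press must be reduced from 101.7 to 93.54 dB: IL = 8.16 dB.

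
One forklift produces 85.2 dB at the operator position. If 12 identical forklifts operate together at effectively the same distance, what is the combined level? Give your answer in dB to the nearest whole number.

96 dB

L_total = L₁ + 10·log₁₀ N for N identical incoherent sources.
L_total = 85.2 + 10·log₁₀(12) = 85.2 + 10.792 = 95.99 dB.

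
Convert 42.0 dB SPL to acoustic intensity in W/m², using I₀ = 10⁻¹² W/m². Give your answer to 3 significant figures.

1.58e-08 W/m²

I/I₀ = 10^(42.0/10) = 1.585e+04, so I = 1.585e+04 × 10⁻¹² W/m².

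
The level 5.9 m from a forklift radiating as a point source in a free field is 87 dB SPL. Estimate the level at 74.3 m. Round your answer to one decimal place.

65.0 dB SPL

For a point source, L₂ = L₁ − 20·log₁₀(r₂/r₁).
L₂ = 87 − 20·log₁₀(74.3/5.9) = 87 − 22.003 = 65.00 dB SPL.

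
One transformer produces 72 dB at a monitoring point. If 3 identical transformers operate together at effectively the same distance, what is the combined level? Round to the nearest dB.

L_total = L₁ + 10·log₁₀ N for N identical incoherent sources.
L_total = 72 + 10·log₁₀(3) = 72 + 4.771 = 76.77 dB.

77 dB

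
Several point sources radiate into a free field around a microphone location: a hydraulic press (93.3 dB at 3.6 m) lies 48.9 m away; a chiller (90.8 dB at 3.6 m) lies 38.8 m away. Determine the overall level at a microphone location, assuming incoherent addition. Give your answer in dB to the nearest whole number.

First find each source's level at the receiver (point-source: −20·log₁₀(r/r_ref)), then combine on an intensity basis.
hydraulic press: 93.3 − 20·log₁₀(48.9/3.6) = 93.3 − 22.66 = 70.64 dB.
chiller: 90.8 − 20·log₁₀(38.8/3.6) = 90.8 − 20.65 = 70.15 dB.
Σ 10^(L/10) = 2.194e+07 → L_total = 10·log₁₀(2.194e+07) = 73.41 dB.

73 dB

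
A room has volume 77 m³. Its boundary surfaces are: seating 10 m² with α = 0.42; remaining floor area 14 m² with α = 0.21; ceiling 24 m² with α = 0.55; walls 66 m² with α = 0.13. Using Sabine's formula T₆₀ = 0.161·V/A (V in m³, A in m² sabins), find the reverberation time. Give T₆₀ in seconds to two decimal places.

A = Σ Sᵢαᵢ = 10·0.42 + 14·0.21 + 24·0.55 + 66·0.13 = 28.92 m².
T₆₀ = 0.161·V/A = 0.161·77/28.92 = 0.429 s.

0.43 s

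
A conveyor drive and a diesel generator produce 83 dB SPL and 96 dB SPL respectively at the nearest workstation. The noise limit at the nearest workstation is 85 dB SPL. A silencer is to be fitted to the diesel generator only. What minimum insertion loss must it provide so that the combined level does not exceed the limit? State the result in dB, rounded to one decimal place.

15.3 dB

Everything except the diesel generator sums to 10^(83/10) = 1.995e+08 in linear terms, 83.00 dB SPL.
The limit corresponds to 10^(85/10) = 3.162e+08; subtracting the fixed part leaves 1.167e+08 for the diesel generator, i.e. 80.67 dB SPL.
Required insertion loss = 96 − 80.67 = 15.33 dB.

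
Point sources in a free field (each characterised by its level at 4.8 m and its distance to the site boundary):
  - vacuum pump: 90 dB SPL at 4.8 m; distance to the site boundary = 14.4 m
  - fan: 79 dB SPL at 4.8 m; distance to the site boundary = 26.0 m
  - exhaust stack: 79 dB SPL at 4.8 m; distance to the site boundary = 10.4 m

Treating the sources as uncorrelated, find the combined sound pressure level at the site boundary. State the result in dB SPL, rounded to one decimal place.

81.2 dB SPL

Propagate each source to the receiver with L = L_ref − 20·log₁₀(r/r_ref), then add intensities.
vacuum pump: 90 − 20·log₁₀(14.4/4.8) = 90 − 9.54 = 80.46 dB SPL.
fan: 79 − 20·log₁₀(26.0/4.8) = 79 − 14.67 = 64.33 dB SPL.
exhaust stack: 79 − 20·log₁₀(10.4/4.8) = 79 − 6.72 = 72.28 dB SPL.
Σ 10^(L/10) = 1.307e+08 → L_total = 10·log₁₀(1.307e+08) = 81.16 dB SPL.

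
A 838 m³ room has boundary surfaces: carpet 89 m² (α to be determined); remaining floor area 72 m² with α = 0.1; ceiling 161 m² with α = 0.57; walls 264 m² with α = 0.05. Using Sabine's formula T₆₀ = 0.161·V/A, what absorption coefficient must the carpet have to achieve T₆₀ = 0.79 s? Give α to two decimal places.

Required total absorption A = 0.161·838/0.79 = 170.78 m².
Absorption from the other surfaces = 72·0.1 + 161·0.57 + 264·0.05 = 112.17 m², so the carpet must supply 58.61 m² over 89 m².
α = 58.61/89 = 0.659.

0.66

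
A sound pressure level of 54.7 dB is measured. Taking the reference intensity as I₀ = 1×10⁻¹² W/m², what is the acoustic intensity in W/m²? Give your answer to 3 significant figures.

2.95e-07 W/m²

I/I₀ = 10^(54.7/10) = 2.951e+05, so I = 2.951e+05 × 10⁻¹² W/m².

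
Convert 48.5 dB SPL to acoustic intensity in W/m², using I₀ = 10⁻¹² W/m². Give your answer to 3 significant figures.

7.08e-08 W/m²

I = I₀·10^(L/10) = 10⁻¹² × 10^(48.5/10) = 10^(-7.150).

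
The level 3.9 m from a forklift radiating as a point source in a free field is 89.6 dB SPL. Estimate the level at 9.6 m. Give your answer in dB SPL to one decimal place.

81.8 dB SPL

Spherical spreading from a point source gives a 20·log₁₀(r₂/r₁) drop.
L₂ = 89.6 − 20·log₁₀(9.6/3.9) = 89.6 − 7.824 = 81.78 dB SPL.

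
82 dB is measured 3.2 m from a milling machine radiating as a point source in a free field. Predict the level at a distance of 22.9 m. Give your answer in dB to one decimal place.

Spherical spreading from a point source gives a 20·log₁₀(r₂/r₁) drop.
L₂ = 82 − 20·log₁₀(22.9/3.2) = 82 − 17.094 = 64.91 dB.

64.9 dB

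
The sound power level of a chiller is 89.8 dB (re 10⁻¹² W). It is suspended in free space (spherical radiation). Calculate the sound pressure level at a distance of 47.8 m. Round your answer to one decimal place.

Free-field spherical radiation: L_p = L_w − 10·log₁₀(4π·r²), r = 47.8 m.
4π·r² = 2.871e+04 m², 10·log₁₀ of that is 44.581 dB.
L_p = 89.8 − 44.581 = 45.22 dB.

45.2 dB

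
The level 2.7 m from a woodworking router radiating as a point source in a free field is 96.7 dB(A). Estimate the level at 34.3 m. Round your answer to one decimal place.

For a point source, L₂ = L₁ − 20·log₁₀(r₂/r₁).
L₂ = 96.7 − 20·log₁₀(34.3/2.7) = 96.7 − 22.079 = 74.62 dB(A).

74.6 dB(A)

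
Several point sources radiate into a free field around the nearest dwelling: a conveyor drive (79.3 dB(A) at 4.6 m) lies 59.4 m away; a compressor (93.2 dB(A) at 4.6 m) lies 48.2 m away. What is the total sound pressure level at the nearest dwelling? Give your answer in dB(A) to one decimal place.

72.9 dB(A)

Propagate each source to the receiver with L = L_ref − 20·log₁₀(r/r_ref), then add intensities.
conveyor drive: 79.3 − 20·log₁₀(59.4/4.6) = 79.3 − 22.22 = 57.08 dB(A).
compressor: 93.2 − 20·log₁₀(48.2/4.6) = 93.2 − 20.41 = 72.79 dB(A).
Σ 10^(L/10) = 1.954e+07 → L_total = 10·log₁₀(1.954e+07) = 72.91 dB(A).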